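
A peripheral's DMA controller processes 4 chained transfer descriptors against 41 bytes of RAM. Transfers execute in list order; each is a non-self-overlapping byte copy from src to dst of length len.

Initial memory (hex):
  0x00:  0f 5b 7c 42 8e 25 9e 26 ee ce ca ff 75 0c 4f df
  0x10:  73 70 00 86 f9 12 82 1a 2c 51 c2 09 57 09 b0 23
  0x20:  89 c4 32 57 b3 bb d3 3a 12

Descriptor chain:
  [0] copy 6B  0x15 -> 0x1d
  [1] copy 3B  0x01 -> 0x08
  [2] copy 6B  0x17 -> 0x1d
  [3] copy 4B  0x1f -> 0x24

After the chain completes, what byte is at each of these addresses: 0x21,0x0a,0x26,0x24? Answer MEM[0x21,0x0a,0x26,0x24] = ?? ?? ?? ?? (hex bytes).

#0 dst[0x1d+6] := {0x12,0x82,0x1a,0x2c,0x51,0xc2}
#1 dst[0x08+3] := {0x5b,0x7c,0x42}
#2 dst[0x1d+6] := {0x1a,0x2c,0x51,0xc2,0x09,0x57}
#3 dst[0x24+4] := {0x51,0xc2,0x09,0x57}
query mem[0x21]=0x09, mem[0x0a]=0x42, mem[0x26]=0x09, mem[0x24]=0x51

MEM[0x21,0x0a,0x26,0x24] = 09 42 09 51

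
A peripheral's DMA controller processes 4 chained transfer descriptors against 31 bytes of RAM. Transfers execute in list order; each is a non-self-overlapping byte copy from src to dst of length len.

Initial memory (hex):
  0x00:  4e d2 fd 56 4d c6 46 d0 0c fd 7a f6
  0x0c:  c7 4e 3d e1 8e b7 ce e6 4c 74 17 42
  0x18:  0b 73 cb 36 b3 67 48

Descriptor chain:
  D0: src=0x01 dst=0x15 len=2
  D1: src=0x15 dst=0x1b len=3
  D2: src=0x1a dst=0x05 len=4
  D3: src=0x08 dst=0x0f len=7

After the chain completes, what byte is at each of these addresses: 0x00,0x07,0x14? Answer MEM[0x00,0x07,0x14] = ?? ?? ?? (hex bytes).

[0] 0x01->0x15 len=2 : d2 fd
[1] 0x15->0x1b len=3 : d2 fd 42
[2] 0x1a->0x05 len=4 : cb d2 fd 42
[3] 0x08->0x0f len=7 : 42 fd 7a f6 c7 4e 3d
query mem[0x00]=0x4e, mem[0x07]=0xfd, mem[0x14]=0x4e

MEM[0x00,0x07,0x14] = 4e fd 4e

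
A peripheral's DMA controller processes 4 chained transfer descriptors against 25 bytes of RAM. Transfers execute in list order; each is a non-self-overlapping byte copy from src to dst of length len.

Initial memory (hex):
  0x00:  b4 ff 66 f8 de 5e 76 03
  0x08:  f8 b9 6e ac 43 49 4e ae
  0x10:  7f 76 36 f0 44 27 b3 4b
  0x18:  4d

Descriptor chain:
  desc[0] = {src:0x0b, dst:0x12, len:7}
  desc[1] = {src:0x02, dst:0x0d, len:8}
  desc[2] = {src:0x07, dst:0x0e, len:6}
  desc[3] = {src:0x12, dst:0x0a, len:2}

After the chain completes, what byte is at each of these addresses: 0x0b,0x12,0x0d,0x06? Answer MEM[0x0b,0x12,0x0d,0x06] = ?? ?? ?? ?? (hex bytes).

MEM[0x0b,0x12,0x0d,0x06] = 43 ac 66 76

[0] 0x0b->0x12 len=7 : ac 43 49 4e ae 7f 76
[1] 0x02->0x0d len=8 : 66 f8 de 5e 76 03 f8 b9
[2] 0x07->0x0e len=6 : 03 f8 b9 6e ac 43
[3] 0x12->0x0a len=2 : ac 43
query mem[0x0b]=0x43, mem[0x12]=0xac, mem[0x0d]=0x66, mem[0x06]=0x76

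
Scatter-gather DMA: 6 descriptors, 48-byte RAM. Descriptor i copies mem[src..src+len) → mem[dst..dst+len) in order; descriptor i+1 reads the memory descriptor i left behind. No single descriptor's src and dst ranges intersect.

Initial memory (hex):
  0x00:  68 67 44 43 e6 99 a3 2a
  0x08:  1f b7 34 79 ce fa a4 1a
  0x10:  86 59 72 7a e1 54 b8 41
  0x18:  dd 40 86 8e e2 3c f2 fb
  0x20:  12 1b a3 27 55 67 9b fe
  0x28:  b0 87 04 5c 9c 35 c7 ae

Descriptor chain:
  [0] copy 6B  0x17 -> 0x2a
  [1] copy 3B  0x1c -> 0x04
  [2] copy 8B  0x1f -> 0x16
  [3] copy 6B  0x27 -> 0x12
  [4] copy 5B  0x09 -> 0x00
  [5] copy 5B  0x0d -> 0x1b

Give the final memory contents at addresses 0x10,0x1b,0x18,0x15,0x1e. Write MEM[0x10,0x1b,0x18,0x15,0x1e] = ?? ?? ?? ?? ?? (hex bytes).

MEM[0x10,0x1b,0x18,0x15,0x1e] = 86 fa 1b 41 86

  after D0: wrote 6B at 0x2a = 41dd40868ee2
  after D1: wrote 3B at 0x04 = e23cf2
  after D2: wrote 8B at 0x16 = fb121ba32755679b
  after D3: wrote 6B at 0x12 = feb08741dd40
  after D4: wrote 5B at 0x00 = b73479cefa
  after D5: wrote 5B at 0x1b = faa41a8659
query mem[0x10]=0x86, mem[0x1b]=0xfa, mem[0x18]=0x1b, mem[0x15]=0x41, mem[0x1e]=0x86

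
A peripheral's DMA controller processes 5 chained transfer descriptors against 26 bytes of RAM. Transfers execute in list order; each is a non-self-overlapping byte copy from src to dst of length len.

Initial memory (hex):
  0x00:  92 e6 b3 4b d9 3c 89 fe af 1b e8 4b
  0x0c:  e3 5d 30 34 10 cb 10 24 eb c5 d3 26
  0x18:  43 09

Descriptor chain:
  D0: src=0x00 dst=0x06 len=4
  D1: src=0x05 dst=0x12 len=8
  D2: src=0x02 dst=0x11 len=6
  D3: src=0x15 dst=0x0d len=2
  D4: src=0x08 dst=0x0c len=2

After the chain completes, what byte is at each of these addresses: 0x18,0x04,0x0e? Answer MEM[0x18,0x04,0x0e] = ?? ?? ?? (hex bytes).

[0] 0x00->0x06 len=4 : 92 e6 b3 4b
[1] 0x05->0x12 len=8 : 3c 92 e6 b3 4b e8 4b e3
[2] 0x02->0x11 len=6 : b3 4b d9 3c 92 e6
[3] 0x15->0x0d len=2 : 92 e6
[4] 0x08->0x0c len=2 : b3 4b
query mem[0x18]=0x4b, mem[0x04]=0xd9, mem[0x0e]=0xe6

MEM[0x18,0x04,0x0e] = 4b d9 e6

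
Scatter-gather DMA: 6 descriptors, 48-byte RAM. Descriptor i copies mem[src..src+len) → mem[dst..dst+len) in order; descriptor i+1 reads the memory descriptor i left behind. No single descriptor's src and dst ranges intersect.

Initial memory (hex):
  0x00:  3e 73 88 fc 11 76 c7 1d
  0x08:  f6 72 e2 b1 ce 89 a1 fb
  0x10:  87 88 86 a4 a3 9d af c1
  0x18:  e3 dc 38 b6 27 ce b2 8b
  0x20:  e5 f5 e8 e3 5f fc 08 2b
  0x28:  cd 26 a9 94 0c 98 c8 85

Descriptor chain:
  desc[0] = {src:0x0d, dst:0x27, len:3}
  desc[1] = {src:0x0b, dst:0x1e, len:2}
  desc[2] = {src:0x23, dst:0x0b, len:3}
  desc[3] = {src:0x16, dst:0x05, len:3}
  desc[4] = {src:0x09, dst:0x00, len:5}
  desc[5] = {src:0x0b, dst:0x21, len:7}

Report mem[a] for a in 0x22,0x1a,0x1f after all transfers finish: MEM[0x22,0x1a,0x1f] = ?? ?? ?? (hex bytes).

MEM[0x22,0x1a,0x1f] = 5f 38 ce

#0 dst[0x27+3] := {0x89,0xa1,0xfb}
#1 dst[0x1e+2] := {0xb1,0xce}
#2 dst[0x0b+3] := {0xe3,0x5f,0xfc}
#3 dst[0x05+3] := {0xaf,0xc1,0xe3}
#4 dst[0x00+5] := {0x72,0xe2,0xe3,0x5f,0xfc}
#5 dst[0x21+7] := {0xe3,0x5f,0xfc,0xa1,0xfb,0x87,0x88}
query mem[0x22]=0x5f, mem[0x1a]=0x38, mem[0x1f]=0xce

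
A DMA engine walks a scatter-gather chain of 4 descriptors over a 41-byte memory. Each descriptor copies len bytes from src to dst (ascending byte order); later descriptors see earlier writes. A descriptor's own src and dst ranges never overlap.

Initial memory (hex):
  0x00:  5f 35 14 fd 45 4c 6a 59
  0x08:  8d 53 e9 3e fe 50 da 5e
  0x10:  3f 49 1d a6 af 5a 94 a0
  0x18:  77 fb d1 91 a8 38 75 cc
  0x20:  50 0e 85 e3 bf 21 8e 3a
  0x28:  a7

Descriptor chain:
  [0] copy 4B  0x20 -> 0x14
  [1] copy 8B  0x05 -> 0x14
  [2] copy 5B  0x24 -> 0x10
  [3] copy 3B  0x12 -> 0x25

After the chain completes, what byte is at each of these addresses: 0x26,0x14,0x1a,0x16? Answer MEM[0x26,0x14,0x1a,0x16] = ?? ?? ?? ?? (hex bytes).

MEM[0x26,0x14,0x1a,0x16] = 3a a7 3e 59

#0 dst[0x14+4] := {0x50,0x0e,0x85,0xe3}
#1 dst[0x14+8] := {0x4c,0x6a,0x59,0x8d,0x53,0xe9,0x3e,0xfe}
#2 dst[0x10+5] := {0xbf,0x21,0x8e,0x3a,0xa7}
#3 dst[0x25+3] := {0x8e,0x3a,0xa7}
query mem[0x26]=0x3a, mem[0x14]=0xa7, mem[0x1a]=0x3e, mem[0x16]=0x59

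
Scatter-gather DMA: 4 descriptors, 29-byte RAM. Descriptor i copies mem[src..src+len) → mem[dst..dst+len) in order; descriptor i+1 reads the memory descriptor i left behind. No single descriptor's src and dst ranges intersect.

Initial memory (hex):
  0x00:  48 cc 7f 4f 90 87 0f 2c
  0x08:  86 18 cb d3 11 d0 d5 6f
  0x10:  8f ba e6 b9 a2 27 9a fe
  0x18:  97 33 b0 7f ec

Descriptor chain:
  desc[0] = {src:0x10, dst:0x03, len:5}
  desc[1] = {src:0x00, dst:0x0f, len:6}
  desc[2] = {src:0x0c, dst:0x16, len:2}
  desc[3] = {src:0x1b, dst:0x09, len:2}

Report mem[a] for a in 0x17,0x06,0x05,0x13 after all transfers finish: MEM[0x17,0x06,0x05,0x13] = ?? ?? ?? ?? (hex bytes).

[0] 0x10->0x03 len=5 : 8f ba e6 b9 a2
[1] 0x00->0x0f len=6 : 48 cc 7f 8f ba e6
[2] 0x0c->0x16 len=2 : 11 d0
[3] 0x1b->0x09 len=2 : 7f ec
query mem[0x17]=0xd0, mem[0x06]=0xb9, mem[0x05]=0xe6, mem[0x13]=0xba

MEM[0x17,0x06,0x05,0x13] = d0 b9 e6 ba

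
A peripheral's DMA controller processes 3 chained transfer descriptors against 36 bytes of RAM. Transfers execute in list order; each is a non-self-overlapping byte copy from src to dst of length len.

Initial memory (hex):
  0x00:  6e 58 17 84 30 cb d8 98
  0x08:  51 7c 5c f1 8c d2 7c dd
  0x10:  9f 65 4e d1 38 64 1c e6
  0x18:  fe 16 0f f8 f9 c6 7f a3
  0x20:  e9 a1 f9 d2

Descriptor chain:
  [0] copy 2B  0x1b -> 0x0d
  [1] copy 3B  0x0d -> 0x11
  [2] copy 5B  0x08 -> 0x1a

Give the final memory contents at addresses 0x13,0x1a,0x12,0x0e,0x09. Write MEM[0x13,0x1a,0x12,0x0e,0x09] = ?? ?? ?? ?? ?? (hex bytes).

  after D0: wrote 2B at 0x0d = f8f9
  after D1: wrote 3B at 0x11 = f8f9dd
  after D2: wrote 5B at 0x1a = 517c5cf18c
query mem[0x13]=0xdd, mem[0x1a]=0x51, mem[0x12]=0xf9, mem[0x0e]=0xf9, mem[0x09]=0x7c

MEM[0x13,0x1a,0x12,0x0e,0x09] = dd 51 f9 f9 7c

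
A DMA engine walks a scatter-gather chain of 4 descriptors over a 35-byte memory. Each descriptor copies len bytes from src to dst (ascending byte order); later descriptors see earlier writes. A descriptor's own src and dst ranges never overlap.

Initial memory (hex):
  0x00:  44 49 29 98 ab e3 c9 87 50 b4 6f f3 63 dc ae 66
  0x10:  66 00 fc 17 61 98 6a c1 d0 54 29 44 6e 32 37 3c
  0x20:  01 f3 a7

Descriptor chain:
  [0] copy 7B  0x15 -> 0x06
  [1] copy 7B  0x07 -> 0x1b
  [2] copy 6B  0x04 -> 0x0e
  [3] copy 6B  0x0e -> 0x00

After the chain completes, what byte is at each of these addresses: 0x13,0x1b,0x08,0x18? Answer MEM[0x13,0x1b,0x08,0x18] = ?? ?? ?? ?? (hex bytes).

MEM[0x13,0x1b,0x08,0x18] = d0 6a c1 d0

  after D0: wrote 7B at 0x06 = 986ac1d0542944
  after D1: wrote 7B at 0x1b = 6ac1d0542944dc
  after D2: wrote 6B at 0x0e = abe3986ac1d0
  after D3: wrote 6B at 0x00 = abe3986ac1d0
query mem[0x13]=0xd0, mem[0x1b]=0x6a, mem[0x08]=0xc1, mem[0x18]=0xd0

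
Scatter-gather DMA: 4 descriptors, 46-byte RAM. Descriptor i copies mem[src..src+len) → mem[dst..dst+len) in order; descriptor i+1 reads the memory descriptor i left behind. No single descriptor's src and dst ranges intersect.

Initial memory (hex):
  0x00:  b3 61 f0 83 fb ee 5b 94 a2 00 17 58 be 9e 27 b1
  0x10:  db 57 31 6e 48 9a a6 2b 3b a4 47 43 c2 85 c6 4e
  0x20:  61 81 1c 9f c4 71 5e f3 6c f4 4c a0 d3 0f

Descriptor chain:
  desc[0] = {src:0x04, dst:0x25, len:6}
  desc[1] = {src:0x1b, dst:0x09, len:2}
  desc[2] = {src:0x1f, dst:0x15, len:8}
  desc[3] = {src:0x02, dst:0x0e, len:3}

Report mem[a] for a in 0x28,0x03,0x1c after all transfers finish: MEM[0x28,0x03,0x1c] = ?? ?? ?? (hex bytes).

MEM[0x28,0x03,0x1c] = 94 83 ee

  after D0: wrote 6B at 0x25 = fbee5b94a200
  after D1: wrote 2B at 0x09 = 43c2
  after D2: wrote 8B at 0x15 = 4e61811c9fc4fbee
  after D3: wrote 3B at 0x0e = f083fb
query mem[0x28]=0x94, mem[0x03]=0x83, mem[0x1c]=0xee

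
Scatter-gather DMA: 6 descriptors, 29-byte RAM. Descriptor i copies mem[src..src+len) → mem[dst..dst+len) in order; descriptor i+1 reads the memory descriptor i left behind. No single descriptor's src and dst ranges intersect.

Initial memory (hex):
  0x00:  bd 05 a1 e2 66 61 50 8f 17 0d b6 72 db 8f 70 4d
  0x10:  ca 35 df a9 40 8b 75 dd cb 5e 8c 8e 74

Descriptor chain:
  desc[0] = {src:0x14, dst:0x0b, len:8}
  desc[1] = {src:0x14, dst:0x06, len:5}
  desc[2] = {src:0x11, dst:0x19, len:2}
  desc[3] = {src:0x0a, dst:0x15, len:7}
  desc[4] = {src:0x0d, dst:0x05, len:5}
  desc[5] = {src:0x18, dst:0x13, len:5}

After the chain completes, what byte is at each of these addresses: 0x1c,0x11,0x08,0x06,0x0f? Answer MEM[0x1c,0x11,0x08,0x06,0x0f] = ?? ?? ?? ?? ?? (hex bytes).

MEM[0x1c,0x11,0x08,0x06,0x0f] = 74 8c 5e dd cb

D0: mem[0x0b..0x12] <- [40 8b 75 dd cb 5e 8c 8e]
D1: mem[0x06..0x0a] <- [40 8b 75 dd cb]
D2: mem[0x19..0x1a] <- [8c 8e]
D3: mem[0x15..0x1b] <- [cb 40 8b 75 dd cb 5e]
D4: mem[0x05..0x09] <- [75 dd cb 5e 8c]
D5: mem[0x13..0x17] <- [75 dd cb 5e 74]
query mem[0x1c]=0x74, mem[0x11]=0x8c, mem[0x08]=0x5e, mem[0x06]=0xdd, mem[0x0f]=0xcb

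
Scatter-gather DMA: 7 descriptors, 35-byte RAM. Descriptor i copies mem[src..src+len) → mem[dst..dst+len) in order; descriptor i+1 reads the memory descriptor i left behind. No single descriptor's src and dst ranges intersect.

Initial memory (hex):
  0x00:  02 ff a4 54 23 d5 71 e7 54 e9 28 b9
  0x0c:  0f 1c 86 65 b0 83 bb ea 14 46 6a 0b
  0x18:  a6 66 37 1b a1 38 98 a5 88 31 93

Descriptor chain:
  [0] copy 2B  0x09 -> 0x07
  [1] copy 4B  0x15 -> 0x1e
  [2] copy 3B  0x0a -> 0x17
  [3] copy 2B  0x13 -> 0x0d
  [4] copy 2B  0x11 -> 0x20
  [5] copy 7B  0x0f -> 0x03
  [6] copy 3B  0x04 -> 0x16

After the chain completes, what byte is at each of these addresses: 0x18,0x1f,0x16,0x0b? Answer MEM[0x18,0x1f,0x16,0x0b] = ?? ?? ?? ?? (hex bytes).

MEM[0x18,0x1f,0x16,0x0b] = bb 6a b0 b9

[0] 0x09->0x07 len=2 : e9 28
[1] 0x15->0x1e len=4 : 46 6a 0b a6
[2] 0x0a->0x17 len=3 : 28 b9 0f
[3] 0x13->0x0d len=2 : ea 14
[4] 0x11->0x20 len=2 : 83 bb
[5] 0x0f->0x03 len=7 : 65 b0 83 bb ea 14 46
[6] 0x04->0x16 len=3 : b0 83 bb
query mem[0x18]=0xbb, mem[0x1f]=0x6a, mem[0x16]=0xb0, mem[0x0b]=0xb9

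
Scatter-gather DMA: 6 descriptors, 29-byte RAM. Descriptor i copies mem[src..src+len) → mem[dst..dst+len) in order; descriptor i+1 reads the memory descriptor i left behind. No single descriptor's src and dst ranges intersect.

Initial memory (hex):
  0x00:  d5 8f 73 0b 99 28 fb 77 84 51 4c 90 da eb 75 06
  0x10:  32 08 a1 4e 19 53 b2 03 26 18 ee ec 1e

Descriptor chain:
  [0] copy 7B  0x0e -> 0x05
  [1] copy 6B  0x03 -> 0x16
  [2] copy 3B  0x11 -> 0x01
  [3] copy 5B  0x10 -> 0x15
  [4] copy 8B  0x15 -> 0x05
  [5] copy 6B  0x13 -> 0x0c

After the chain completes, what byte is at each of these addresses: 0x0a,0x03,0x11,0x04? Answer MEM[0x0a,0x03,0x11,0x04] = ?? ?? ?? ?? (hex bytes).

MEM[0x0a,0x03,0x11,0x04] = 32 4e 4e 99

#0 dst[0x05+7] := {0x75,0x06,0x32,0x08,0xa1,0x4e,0x19}
#1 dst[0x16+6] := {0x0b,0x99,0x75,0x06,0x32,0x08}
#2 dst[0x01+3] := {0x08,0xa1,0x4e}
#3 dst[0x15+5] := {0x32,0x08,0xa1,0x4e,0x19}
#4 dst[0x05+8] := {0x32,0x08,0xa1,0x4e,0x19,0x32,0x08,0x1e}
#5 dst[0x0c+6] := {0x4e,0x19,0x32,0x08,0xa1,0x4e}
query mem[0x0a]=0x32, mem[0x03]=0x4e, mem[0x11]=0x4e, mem[0x04]=0x99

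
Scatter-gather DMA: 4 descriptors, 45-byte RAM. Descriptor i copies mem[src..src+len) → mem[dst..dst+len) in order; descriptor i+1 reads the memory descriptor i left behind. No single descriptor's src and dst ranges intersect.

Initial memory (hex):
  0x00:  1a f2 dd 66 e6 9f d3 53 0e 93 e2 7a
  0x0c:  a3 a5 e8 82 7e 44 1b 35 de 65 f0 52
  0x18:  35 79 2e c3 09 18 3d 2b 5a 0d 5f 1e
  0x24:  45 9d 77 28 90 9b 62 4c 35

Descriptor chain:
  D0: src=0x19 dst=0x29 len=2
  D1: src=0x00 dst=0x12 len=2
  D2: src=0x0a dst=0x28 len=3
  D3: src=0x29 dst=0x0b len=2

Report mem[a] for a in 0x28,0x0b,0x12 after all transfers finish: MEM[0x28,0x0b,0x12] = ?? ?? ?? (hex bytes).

[0] 0x19->0x29 len=2 : 79 2e
[1] 0x00->0x12 len=2 : 1a f2
[2] 0x0a->0x28 len=3 : e2 7a a3
[3] 0x29->0x0b len=2 : 7a a3
query mem[0x28]=0xe2, mem[0x0b]=0x7a, mem[0x12]=0x1a

MEM[0x28,0x0b,0x12] = e2 7a 1a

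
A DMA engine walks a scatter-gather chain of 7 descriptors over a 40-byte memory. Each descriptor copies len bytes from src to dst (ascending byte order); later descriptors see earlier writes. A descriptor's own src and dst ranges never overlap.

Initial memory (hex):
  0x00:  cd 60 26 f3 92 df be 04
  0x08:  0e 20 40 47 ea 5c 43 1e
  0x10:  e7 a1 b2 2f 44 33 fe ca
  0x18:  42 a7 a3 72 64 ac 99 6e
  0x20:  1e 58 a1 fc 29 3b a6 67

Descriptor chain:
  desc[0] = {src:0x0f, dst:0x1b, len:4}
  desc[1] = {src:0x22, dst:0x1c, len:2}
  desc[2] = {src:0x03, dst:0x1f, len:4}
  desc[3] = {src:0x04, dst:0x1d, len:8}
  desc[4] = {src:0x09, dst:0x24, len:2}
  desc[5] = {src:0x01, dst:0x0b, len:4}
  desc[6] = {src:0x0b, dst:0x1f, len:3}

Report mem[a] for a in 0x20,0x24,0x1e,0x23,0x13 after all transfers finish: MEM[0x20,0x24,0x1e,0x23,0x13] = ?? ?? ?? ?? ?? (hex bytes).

D0: mem[0x1b..0x1e] <- [1e e7 a1 b2]
D1: mem[0x1c..0x1d] <- [a1 fc]
D2: mem[0x1f..0x22] <- [f3 92 df be]
D3: mem[0x1d..0x24] <- [92 df be 04 0e 20 40 47]
D4: mem[0x24..0x25] <- [20 40]
D5: mem[0x0b..0x0e] <- [60 26 f3 92]
D6: mem[0x1f..0x21] <- [60 26 f3]
query mem[0x20]=0x26, mem[0x24]=0x20, mem[0x1e]=0xdf, mem[0x23]=0x40, mem[0x13]=0x2f

MEM[0x20,0x24,0x1e,0x23,0x13] = 26 20 df 40 2f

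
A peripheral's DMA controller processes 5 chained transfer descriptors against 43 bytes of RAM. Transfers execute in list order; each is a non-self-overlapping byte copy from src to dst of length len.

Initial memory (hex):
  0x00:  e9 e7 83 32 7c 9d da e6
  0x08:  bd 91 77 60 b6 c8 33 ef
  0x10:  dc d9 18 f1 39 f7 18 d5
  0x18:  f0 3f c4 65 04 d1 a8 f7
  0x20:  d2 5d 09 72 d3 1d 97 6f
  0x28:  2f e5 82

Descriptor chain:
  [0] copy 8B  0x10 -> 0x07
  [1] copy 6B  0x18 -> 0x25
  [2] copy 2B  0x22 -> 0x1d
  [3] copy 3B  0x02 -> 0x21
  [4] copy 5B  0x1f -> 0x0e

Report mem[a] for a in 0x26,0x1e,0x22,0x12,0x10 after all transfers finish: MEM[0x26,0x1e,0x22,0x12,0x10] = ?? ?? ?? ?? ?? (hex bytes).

MEM[0x26,0x1e,0x22,0x12,0x10] = 3f 72 32 7c 83

#0 dst[0x07+8] := {0xdc,0xd9,0x18,0xf1,0x39,0xf7,0x18,0xd5}
#1 dst[0x25+6] := {0xf0,0x3f,0xc4,0x65,0x04,0xd1}
#2 dst[0x1d+2] := {0x09,0x72}
#3 dst[0x21+3] := {0x83,0x32,0x7c}
#4 dst[0x0e+5] := {0xf7,0xd2,0x83,0x32,0x7c}
query mem[0x26]=0x3f, mem[0x1e]=0x72, mem[0x22]=0x32, mem[0x12]=0x7c, mem[0x10]=0x83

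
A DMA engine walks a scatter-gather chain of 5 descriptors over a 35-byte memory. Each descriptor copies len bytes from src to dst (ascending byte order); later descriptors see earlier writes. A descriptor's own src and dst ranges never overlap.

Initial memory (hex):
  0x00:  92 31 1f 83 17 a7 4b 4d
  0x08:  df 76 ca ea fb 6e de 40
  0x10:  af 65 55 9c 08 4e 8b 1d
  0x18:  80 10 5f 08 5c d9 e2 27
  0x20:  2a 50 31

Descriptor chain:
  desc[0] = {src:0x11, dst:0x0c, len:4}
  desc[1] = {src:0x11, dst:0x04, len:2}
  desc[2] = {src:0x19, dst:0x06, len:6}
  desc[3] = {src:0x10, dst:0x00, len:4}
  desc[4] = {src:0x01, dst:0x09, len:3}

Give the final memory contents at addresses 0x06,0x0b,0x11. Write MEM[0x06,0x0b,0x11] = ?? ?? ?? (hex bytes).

#0 dst[0x0c+4] := {0x65,0x55,0x9c,0x08}
#1 dst[0x04+2] := {0x65,0x55}
#2 dst[0x06+6] := {0x10,0x5f,0x08,0x5c,0xd9,0xe2}
#3 dst[0x00+4] := {0xaf,0x65,0x55,0x9c}
#4 dst[0x09+3] := {0x65,0x55,0x9c}
query mem[0x06]=0x10, mem[0x0b]=0x9c, mem[0x11]=0x65

MEM[0x06,0x0b,0x11] = 10 9c 65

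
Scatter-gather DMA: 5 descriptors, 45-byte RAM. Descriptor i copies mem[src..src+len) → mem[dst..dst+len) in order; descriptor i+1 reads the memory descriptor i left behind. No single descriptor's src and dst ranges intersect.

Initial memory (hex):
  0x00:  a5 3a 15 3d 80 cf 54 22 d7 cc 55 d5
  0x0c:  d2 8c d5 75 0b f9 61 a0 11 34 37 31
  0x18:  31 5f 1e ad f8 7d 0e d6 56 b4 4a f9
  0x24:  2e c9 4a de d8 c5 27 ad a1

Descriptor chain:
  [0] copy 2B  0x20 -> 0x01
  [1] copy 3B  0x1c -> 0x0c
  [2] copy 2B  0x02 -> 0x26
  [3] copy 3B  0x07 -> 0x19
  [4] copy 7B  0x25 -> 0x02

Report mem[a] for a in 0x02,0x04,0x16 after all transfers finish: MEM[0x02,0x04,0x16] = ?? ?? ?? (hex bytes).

#0 dst[0x01+2] := {0x56,0xb4}
#1 dst[0x0c+3] := {0xf8,0x7d,0x0e}
#2 dst[0x26+2] := {0xb4,0x3d}
#3 dst[0x19+3] := {0x22,0xd7,0xcc}
#4 dst[0x02+7] := {0xc9,0xb4,0x3d,0xd8,0xc5,0x27,0xad}
query mem[0x02]=0xc9, mem[0x04]=0x3d, mem[0x16]=0x37

MEM[0x02,0x04,0x16] = c9 3d 37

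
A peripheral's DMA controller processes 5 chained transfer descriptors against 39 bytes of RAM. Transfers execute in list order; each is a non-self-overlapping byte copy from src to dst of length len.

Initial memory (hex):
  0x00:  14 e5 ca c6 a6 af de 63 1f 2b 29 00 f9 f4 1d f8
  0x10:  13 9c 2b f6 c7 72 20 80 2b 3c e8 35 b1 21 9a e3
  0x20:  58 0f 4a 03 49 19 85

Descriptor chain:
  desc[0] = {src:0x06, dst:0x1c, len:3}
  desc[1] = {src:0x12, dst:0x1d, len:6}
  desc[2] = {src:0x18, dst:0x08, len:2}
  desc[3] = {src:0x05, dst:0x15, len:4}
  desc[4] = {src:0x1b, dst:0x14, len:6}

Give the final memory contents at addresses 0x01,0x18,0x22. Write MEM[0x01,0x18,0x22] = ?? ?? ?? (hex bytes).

#0 dst[0x1c+3] := {0xde,0x63,0x1f}
#1 dst[0x1d+6] := {0x2b,0xf6,0xc7,0x72,0x20,0x80}
#2 dst[0x08+2] := {0x2b,0x3c}
#3 dst[0x15+4] := {0xaf,0xde,0x63,0x2b}
#4 dst[0x14+6] := {0x35,0xde,0x2b,0xf6,0xc7,0x72}
query mem[0x01]=0xe5, mem[0x18]=0xc7, mem[0x22]=0x80

MEM[0x01,0x18,0x22] = e5 c7 80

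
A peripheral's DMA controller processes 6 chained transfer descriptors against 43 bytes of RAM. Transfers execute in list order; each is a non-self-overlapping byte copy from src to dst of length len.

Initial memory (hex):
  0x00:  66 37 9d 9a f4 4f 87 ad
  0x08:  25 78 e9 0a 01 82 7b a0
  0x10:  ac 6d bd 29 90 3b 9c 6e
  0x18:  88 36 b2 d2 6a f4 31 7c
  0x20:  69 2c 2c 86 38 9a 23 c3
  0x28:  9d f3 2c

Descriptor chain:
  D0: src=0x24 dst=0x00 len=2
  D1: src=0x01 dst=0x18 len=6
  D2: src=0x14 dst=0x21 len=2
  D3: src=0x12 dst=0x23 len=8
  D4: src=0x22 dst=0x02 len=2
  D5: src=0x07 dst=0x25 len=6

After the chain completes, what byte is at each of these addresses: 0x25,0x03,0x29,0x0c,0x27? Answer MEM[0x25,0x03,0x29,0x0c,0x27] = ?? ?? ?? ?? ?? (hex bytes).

  after D0: wrote 2B at 0x00 = 389a
  after D1: wrote 6B at 0x18 = 9a9d9af44f87
  after D2: wrote 2B at 0x21 = 903b
  after D3: wrote 8B at 0x23 = bd29903b9c6e9a9d
  after D4: wrote 2B at 0x02 = 3bbd
  after D5: wrote 6B at 0x25 = ad2578e90a01
query mem[0x25]=0xad, mem[0x03]=0xbd, mem[0x29]=0x0a, mem[0x0c]=0x01, mem[0x27]=0x78

MEM[0x25,0x03,0x29,0x0c,0x27] = ad bd 0a 01 78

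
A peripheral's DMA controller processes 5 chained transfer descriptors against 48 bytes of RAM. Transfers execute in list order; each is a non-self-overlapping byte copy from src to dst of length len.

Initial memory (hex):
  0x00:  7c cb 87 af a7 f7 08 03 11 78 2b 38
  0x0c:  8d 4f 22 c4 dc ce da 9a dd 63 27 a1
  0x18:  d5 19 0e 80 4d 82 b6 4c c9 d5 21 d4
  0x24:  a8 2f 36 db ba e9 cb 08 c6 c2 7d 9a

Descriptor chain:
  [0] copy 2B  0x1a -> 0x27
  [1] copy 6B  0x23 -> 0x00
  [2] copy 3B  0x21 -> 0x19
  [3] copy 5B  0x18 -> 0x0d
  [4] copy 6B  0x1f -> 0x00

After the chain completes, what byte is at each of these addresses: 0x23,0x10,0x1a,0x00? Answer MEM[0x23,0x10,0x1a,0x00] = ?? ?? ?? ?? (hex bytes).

[0] 0x1a->0x27 len=2 : 0e 80
[1] 0x23->0x00 len=6 : d4 a8 2f 36 0e 80
[2] 0x21->0x19 len=3 : d5 21 d4
[3] 0x18->0x0d len=5 : d5 d5 21 d4 4d
[4] 0x1f->0x00 len=6 : 4c c9 d5 21 d4 a8
query mem[0x23]=0xd4, mem[0x10]=0xd4, mem[0x1a]=0x21, mem[0x00]=0x4c

MEM[0x23,0x10,0x1a,0x00] = d4 d4 21 4c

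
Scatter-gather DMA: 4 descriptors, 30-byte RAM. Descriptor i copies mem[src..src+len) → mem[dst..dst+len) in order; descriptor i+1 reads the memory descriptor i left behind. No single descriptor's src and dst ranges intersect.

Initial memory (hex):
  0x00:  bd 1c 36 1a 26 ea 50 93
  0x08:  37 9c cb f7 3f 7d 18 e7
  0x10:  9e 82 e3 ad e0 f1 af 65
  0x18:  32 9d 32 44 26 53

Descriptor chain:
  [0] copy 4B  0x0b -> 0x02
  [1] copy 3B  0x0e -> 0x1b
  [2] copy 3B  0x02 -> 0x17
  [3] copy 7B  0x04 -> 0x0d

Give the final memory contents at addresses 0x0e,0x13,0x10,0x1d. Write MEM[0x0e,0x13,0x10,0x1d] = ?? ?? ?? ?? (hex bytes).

#0 dst[0x02+4] := {0xf7,0x3f,0x7d,0x18}
#1 dst[0x1b+3] := {0x18,0xe7,0x9e}
#2 dst[0x17+3] := {0xf7,0x3f,0x7d}
#3 dst[0x0d+7] := {0x7d,0x18,0x50,0x93,0x37,0x9c,0xcb}
query mem[0x0e]=0x18, mem[0x13]=0xcb, mem[0x10]=0x93, mem[0x1d]=0x9e

MEM[0x0e,0x13,0x10,0x1d] = 18 cb 93 9e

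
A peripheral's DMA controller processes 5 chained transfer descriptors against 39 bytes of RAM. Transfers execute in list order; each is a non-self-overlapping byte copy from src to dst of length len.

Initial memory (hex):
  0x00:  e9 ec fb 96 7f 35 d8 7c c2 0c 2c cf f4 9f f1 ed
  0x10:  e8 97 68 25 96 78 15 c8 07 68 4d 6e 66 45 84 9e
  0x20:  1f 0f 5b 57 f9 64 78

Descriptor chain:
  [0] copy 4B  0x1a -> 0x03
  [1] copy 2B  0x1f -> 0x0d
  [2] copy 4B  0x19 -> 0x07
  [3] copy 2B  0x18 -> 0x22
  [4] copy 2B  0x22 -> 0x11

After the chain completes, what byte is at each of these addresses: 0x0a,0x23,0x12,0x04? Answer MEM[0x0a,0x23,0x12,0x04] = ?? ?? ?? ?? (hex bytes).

MEM[0x0a,0x23,0x12,0x04] = 66 68 68 6e

[0] 0x1a->0x03 len=4 : 4d 6e 66 45
[1] 0x1f->0x0d len=2 : 9e 1f
[2] 0x19->0x07 len=4 : 68 4d 6e 66
[3] 0x18->0x22 len=2 : 07 68
[4] 0x22->0x11 len=2 : 07 68
query mem[0x0a]=0x66, mem[0x23]=0x68, mem[0x12]=0x68, mem[0x04]=0x6e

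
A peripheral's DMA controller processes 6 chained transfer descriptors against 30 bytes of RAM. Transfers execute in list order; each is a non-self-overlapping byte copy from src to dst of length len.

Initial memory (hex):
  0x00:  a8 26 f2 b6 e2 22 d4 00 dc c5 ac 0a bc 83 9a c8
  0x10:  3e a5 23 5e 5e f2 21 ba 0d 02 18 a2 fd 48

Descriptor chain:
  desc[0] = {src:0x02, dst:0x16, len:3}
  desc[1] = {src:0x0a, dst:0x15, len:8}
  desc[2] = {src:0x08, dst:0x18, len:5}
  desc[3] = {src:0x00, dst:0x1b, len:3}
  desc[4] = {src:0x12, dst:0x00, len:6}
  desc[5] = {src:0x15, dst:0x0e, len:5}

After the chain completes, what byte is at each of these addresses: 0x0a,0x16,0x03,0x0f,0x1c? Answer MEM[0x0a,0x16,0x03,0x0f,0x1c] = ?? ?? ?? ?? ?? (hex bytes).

[0] 0x02->0x16 len=3 : f2 b6 e2
[1] 0x0a->0x15 len=8 : ac 0a bc 83 9a c8 3e a5
[2] 0x08->0x18 len=5 : dc c5 ac 0a bc
[3] 0x00->0x1b len=3 : a8 26 f2
[4] 0x12->0x00 len=6 : 23 5e 5e ac 0a bc
[5] 0x15->0x0e len=5 : ac 0a bc dc c5
query mem[0x0a]=0xac, mem[0x16]=0x0a, mem[0x03]=0xac, mem[0x0f]=0x0a, mem[0x1c]=0x26

MEM[0x0a,0x16,0x03,0x0f,0x1c] = ac 0a ac 0a 26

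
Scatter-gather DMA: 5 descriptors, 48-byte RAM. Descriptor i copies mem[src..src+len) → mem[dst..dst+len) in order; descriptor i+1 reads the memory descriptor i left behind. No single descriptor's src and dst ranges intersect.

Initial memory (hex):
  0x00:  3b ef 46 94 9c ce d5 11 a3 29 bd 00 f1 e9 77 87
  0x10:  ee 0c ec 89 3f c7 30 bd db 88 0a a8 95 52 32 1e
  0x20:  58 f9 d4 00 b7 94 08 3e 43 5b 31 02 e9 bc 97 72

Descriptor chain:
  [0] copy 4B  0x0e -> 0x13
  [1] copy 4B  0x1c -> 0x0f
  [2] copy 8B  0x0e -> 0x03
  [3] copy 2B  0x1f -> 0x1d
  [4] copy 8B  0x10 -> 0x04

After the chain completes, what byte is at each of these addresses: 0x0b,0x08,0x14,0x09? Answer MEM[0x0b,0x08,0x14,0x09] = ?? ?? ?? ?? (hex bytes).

MEM[0x0b,0x08,0x14,0x09] = bd 87 87 ee

  after D0: wrote 4B at 0x13 = 7787ee0c
  after D1: wrote 4B at 0x0f = 9552321e
  after D2: wrote 8B at 0x03 = 779552321e7787ee
  after D3: wrote 2B at 0x1d = 1e58
  after D4: wrote 8B at 0x04 = 52321e7787ee0cbd
query mem[0x0b]=0xbd, mem[0x08]=0x87, mem[0x14]=0x87, mem[0x09]=0xee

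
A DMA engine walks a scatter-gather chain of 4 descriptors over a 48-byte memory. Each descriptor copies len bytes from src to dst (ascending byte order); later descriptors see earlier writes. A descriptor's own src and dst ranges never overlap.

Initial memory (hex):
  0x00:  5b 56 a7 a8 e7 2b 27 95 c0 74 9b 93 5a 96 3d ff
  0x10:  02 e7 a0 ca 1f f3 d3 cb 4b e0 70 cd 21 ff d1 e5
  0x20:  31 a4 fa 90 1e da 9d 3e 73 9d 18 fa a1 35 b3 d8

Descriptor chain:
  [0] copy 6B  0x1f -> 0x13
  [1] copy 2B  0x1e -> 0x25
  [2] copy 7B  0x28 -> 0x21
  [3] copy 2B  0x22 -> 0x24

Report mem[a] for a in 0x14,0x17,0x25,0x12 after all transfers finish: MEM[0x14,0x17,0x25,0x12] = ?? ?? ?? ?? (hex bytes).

[0] 0x1f->0x13 len=6 : e5 31 a4 fa 90 1e
[1] 0x1e->0x25 len=2 : d1 e5
[2] 0x28->0x21 len=7 : 73 9d 18 fa a1 35 b3
[3] 0x22->0x24 len=2 : 9d 18
query mem[0x14]=0x31, mem[0x17]=0x90, mem[0x25]=0x18, mem[0x12]=0xa0

MEM[0x14,0x17,0x25,0x12] = 31 90 18 a0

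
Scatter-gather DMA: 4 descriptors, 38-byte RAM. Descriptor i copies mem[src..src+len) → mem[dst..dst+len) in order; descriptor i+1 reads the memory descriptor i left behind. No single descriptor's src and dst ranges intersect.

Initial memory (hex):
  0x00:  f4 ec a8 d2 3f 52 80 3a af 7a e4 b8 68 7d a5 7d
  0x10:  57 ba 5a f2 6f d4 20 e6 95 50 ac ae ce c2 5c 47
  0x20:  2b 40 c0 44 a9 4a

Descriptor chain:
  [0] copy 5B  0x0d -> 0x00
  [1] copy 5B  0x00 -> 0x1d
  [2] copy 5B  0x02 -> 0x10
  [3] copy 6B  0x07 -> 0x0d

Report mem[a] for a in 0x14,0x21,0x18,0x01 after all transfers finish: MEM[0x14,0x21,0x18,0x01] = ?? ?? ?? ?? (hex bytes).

#0 dst[0x00+5] := {0x7d,0xa5,0x7d,0x57,0xba}
#1 dst[0x1d+5] := {0x7d,0xa5,0x7d,0x57,0xba}
#2 dst[0x10+5] := {0x7d,0x57,0xba,0x52,0x80}
#3 dst[0x0d+6] := {0x3a,0xaf,0x7a,0xe4,0xb8,0x68}
query mem[0x14]=0x80, mem[0x21]=0xba, mem[0x18]=0x95, mem[0x01]=0xa5

MEM[0x14,0x21,0x18,0x01] = 80 ba 95 a5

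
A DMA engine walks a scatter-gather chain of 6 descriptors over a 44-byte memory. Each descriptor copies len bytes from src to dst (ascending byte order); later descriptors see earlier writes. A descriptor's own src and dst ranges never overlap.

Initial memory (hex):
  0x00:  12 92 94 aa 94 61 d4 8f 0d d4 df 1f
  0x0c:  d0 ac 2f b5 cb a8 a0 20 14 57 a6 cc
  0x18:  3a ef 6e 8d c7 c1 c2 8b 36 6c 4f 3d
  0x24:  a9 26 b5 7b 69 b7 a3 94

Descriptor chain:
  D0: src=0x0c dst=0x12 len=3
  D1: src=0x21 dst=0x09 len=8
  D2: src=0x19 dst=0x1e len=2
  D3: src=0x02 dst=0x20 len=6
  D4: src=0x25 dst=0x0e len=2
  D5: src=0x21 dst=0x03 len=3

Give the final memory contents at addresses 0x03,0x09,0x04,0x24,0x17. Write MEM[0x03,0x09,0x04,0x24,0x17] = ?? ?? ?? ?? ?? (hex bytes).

[0] 0x0c->0x12 len=3 : d0 ac 2f
[1] 0x21->0x09 len=8 : 6c 4f 3d a9 26 b5 7b 69
[2] 0x19->0x1e len=2 : ef 6e
[3] 0x02->0x20 len=6 : 94 aa 94 61 d4 8f
[4] 0x25->0x0e len=2 : 8f b5
[5] 0x21->0x03 len=3 : aa 94 61
query mem[0x03]=0xaa, mem[0x09]=0x6c, mem[0x04]=0x94, mem[0x24]=0xd4, mem[0x17]=0xcc

MEM[0x03,0x09,0x04,0x24,0x17] = aa 6c 94 d4 cc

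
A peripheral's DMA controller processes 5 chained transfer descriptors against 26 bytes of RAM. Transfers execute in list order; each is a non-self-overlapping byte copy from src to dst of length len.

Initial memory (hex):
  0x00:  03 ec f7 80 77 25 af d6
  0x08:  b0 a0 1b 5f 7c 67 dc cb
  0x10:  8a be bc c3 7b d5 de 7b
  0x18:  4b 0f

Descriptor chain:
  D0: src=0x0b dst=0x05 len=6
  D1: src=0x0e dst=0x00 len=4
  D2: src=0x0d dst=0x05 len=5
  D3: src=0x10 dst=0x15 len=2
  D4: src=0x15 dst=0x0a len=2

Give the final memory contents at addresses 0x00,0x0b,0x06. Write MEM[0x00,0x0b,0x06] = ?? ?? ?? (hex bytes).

MEM[0x00,0x0b,0x06] = dc be dc

[0] 0x0b->0x05 len=6 : 5f 7c 67 dc cb 8a
[1] 0x0e->0x00 len=4 : dc cb 8a be
[2] 0x0d->0x05 len=5 : 67 dc cb 8a be
[3] 0x10->0x15 len=2 : 8a be
[4] 0x15->0x0a len=2 : 8a be
query mem[0x00]=0xdc, mem[0x0b]=0xbe, mem[0x06]=0xdc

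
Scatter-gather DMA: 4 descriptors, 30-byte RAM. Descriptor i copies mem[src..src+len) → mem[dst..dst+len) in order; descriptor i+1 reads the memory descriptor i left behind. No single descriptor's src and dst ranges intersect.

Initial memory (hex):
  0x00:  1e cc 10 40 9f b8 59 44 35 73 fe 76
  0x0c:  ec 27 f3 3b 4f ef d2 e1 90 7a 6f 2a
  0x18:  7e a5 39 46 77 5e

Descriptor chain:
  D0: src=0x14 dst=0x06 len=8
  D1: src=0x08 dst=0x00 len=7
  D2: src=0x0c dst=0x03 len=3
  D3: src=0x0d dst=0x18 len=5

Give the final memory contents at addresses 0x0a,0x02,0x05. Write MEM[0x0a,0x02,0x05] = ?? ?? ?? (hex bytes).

D0: mem[0x06..0x0d] <- [90 7a 6f 2a 7e a5 39 46]
D1: mem[0x00..0x06] <- [6f 2a 7e a5 39 46 f3]
D2: mem[0x03..0x05] <- [39 46 f3]
D3: mem[0x18..0x1c] <- [46 f3 3b 4f ef]
query mem[0x0a]=0x7e, mem[0x02]=0x7e, mem[0x05]=0xf3

MEM[0x0a,0x02,0x05] = 7e 7e f3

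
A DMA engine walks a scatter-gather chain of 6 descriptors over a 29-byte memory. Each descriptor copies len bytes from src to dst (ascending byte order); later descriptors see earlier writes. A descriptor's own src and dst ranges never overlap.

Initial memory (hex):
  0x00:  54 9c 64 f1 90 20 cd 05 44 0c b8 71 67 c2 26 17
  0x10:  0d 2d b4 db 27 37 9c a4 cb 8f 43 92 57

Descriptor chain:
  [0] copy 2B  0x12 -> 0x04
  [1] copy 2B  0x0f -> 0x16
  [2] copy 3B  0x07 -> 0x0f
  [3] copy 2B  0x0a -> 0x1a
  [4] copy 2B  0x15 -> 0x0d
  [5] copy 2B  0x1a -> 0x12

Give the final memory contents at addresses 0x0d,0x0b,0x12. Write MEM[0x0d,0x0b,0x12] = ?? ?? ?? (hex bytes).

MEM[0x0d,0x0b,0x12] = 37 71 b8

D0: mem[0x04..0x05] <- [b4 db]
D1: mem[0x16..0x17] <- [17 0d]
D2: mem[0x0f..0x11] <- [05 44 0c]
D3: mem[0x1a..0x1b] <- [b8 71]
D4: mem[0x0d..0x0e] <- [37 17]
D5: mem[0x12..0x13] <- [b8 71]
query mem[0x0d]=0x37, mem[0x0b]=0x71, mem[0x12]=0xb8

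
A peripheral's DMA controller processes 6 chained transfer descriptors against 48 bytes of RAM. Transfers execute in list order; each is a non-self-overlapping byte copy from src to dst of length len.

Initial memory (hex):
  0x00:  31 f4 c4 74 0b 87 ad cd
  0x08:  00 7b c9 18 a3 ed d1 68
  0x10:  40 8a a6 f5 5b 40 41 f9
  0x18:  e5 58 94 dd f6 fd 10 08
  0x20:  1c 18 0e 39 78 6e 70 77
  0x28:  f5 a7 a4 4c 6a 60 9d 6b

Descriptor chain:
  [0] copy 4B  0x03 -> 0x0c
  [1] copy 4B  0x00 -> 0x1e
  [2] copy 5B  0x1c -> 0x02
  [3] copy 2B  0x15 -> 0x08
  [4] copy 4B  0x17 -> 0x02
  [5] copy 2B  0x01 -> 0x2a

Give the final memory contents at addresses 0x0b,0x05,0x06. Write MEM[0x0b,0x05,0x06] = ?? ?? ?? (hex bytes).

  after D0: wrote 4B at 0x0c = 740b87ad
  after D1: wrote 4B at 0x1e = 31f4c474
  after D2: wrote 5B at 0x02 = f6fd31f4c4
  after D3: wrote 2B at 0x08 = 4041
  after D4: wrote 4B at 0x02 = f9e55894
  after D5: wrote 2B at 0x2a = f4f9
query mem[0x0b]=0x18, mem[0x05]=0x94, mem[0x06]=0xc4

MEM[0x0b,0x05,0x06] = 18 94 c4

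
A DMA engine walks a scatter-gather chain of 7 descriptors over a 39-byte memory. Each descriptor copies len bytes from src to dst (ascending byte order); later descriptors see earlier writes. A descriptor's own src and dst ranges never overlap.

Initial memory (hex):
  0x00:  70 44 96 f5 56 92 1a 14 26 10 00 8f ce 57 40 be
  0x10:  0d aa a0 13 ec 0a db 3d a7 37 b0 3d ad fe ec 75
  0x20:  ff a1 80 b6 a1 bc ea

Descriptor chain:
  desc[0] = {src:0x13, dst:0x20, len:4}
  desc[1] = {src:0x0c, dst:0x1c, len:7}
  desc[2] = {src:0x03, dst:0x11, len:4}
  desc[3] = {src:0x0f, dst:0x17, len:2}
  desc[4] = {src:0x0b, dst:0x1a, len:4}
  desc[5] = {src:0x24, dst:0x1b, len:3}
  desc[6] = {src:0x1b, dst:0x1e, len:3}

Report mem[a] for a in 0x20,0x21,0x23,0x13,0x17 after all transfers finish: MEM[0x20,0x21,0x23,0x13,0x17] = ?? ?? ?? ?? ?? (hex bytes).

D0: mem[0x20..0x23] <- [13 ec 0a db]
D1: mem[0x1c..0x22] <- [ce 57 40 be 0d aa a0]
D2: mem[0x11..0x14] <- [f5 56 92 1a]
D3: mem[0x17..0x18] <- [be 0d]
D4: mem[0x1a..0x1d] <- [8f ce 57 40]
D5: mem[0x1b..0x1d] <- [a1 bc ea]
D6: mem[0x1e..0x20] <- [a1 bc ea]
query mem[0x20]=0xea, mem[0x21]=0xaa, mem[0x23]=0xdb, mem[0x13]=0x92, mem[0x17]=0xbe

MEM[0x20,0x21,0x23,0x13,0x17] = ea aa db 92 be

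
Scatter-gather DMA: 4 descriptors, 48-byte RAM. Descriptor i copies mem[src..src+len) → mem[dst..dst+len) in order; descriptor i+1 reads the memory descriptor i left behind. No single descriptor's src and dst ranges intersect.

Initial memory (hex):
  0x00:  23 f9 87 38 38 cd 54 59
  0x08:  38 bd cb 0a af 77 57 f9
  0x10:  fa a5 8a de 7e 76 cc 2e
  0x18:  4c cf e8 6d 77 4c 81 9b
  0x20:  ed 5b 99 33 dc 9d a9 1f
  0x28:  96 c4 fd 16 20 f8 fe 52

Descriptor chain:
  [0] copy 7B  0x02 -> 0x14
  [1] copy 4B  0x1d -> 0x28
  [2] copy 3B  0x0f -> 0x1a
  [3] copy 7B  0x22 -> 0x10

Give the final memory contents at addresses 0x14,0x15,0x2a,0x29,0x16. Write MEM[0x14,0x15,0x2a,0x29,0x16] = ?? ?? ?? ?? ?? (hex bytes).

MEM[0x14,0x15,0x2a,0x29,0x16] = a9 1f 9b 81 4c

#0 dst[0x14+7] := {0x87,0x38,0x38,0xcd,0x54,0x59,0x38}
#1 dst[0x28+4] := {0x4c,0x81,0x9b,0xed}
#2 dst[0x1a+3] := {0xf9,0xfa,0xa5}
#3 dst[0x10+7] := {0x99,0x33,0xdc,0x9d,0xa9,0x1f,0x4c}
query mem[0x14]=0xa9, mem[0x15]=0x1f, mem[0x2a]=0x9b, mem[0x29]=0x81, mem[0x16]=0x4c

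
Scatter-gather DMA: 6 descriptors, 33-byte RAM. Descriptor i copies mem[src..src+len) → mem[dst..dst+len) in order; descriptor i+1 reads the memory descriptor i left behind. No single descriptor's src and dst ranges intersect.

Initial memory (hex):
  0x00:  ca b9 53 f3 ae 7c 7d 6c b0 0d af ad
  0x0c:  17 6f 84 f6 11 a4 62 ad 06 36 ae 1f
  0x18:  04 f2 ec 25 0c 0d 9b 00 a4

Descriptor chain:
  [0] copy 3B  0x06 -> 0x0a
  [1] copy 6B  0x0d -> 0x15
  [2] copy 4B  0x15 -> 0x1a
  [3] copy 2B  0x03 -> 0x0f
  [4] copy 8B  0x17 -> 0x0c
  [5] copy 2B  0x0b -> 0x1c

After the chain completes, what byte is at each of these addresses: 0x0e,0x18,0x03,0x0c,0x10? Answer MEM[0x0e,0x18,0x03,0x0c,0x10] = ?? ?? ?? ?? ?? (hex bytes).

D0: mem[0x0a..0x0c] <- [7d 6c b0]
D1: mem[0x15..0x1a] <- [6f 84 f6 11 a4 62]
D2: mem[0x1a..0x1d] <- [6f 84 f6 11]
D3: mem[0x0f..0x10] <- [f3 ae]
D4: mem[0x0c..0x13] <- [f6 11 a4 6f 84 f6 11 9b]
D5: mem[0x1c..0x1d] <- [6c f6]
query mem[0x0e]=0xa4, mem[0x18]=0x11, mem[0x03]=0xf3, mem[0x0c]=0xf6, mem[0x10]=0x84

MEM[0x0e,0x18,0x03,0x0c,0x10] = a4 11 f3 f6 84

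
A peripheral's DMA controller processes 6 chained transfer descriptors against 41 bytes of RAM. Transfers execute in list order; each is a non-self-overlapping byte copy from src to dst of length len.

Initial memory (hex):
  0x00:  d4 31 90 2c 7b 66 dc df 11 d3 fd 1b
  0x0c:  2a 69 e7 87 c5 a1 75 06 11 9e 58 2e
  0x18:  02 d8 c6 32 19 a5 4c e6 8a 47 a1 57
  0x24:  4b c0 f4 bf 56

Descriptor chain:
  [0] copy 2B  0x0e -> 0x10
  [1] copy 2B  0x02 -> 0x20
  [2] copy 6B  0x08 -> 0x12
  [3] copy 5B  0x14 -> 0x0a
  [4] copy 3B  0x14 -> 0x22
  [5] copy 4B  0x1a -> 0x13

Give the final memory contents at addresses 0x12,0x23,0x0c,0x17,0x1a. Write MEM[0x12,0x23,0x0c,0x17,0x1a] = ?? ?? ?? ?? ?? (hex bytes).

MEM[0x12,0x23,0x0c,0x17,0x1a] = 11 1b 2a 69 c6

#0 dst[0x10+2] := {0xe7,0x87}
#1 dst[0x20+2] := {0x90,0x2c}
#2 dst[0x12+6] := {0x11,0xd3,0xfd,0x1b,0x2a,0x69}
#3 dst[0x0a+5] := {0xfd,0x1b,0x2a,0x69,0x02}
#4 dst[0x22+3] := {0xfd,0x1b,0x2a}
#5 dst[0x13+4] := {0xc6,0x32,0x19,0xa5}
query mem[0x12]=0x11, mem[0x23]=0x1b, mem[0x0c]=0x2a, mem[0x17]=0x69, mem[0x1a]=0xc6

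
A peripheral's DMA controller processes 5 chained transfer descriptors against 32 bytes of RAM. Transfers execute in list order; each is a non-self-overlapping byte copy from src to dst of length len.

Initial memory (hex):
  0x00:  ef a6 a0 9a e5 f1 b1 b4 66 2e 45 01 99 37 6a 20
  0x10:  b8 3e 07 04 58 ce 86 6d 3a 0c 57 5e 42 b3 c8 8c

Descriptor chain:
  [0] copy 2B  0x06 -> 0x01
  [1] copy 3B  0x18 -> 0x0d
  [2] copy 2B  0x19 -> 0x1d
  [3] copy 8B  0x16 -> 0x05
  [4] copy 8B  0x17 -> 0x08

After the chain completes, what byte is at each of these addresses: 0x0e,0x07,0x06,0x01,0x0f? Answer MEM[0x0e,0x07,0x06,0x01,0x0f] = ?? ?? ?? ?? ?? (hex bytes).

D0: mem[0x01..0x02] <- [b1 b4]
D1: mem[0x0d..0x0f] <- [3a 0c 57]
D2: mem[0x1d..0x1e] <- [0c 57]
D3: mem[0x05..0x0c] <- [86 6d 3a 0c 57 5e 42 0c]
D4: mem[0x08..0x0f] <- [6d 3a 0c 57 5e 42 0c 57]
query mem[0x0e]=0x0c, mem[0x07]=0x3a, mem[0x06]=0x6d, mem[0x01]=0xb1, mem[0x0f]=0x57

MEM[0x0e,0x07,0x06,0x01,0x0f] = 0c 3a 6d b1 57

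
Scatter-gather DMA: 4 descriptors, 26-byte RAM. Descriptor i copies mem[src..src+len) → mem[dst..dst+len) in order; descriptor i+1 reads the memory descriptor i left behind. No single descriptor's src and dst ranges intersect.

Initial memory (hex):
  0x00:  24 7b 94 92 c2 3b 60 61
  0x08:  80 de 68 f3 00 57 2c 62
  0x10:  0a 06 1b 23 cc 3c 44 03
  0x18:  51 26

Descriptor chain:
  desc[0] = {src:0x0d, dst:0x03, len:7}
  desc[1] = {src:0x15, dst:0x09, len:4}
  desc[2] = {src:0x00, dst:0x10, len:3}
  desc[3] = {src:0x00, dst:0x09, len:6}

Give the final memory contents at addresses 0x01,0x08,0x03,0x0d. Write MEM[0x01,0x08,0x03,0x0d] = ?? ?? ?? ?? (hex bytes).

MEM[0x01,0x08,0x03,0x0d] = 7b 1b 57 2c

[0] 0x0d->0x03 len=7 : 57 2c 62 0a 06 1b 23
[1] 0x15->0x09 len=4 : 3c 44 03 51
[2] 0x00->0x10 len=3 : 24 7b 94
[3] 0x00->0x09 len=6 : 24 7b 94 57 2c 62
query mem[0x01]=0x7b, mem[0x08]=0x1b, mem[0x03]=0x57, mem[0x0d]=0x2c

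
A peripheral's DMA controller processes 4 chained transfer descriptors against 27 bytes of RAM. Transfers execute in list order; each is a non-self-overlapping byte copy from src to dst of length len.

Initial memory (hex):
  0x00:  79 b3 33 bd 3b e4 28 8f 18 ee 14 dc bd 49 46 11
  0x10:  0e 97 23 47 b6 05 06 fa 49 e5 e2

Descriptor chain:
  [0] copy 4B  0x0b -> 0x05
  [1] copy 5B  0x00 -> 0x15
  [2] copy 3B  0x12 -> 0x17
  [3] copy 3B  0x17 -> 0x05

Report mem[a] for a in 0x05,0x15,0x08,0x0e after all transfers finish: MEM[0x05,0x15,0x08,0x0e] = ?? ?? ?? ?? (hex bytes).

MEM[0x05,0x15,0x08,0x0e] = 23 79 46 46

  after D0: wrote 4B at 0x05 = dcbd4946
  after D1: wrote 5B at 0x15 = 79b333bd3b
  after D2: wrote 3B at 0x17 = 2347b6
  after D3: wrote 3B at 0x05 = 2347b6
query mem[0x05]=0x23, mem[0x15]=0x79, mem[0x08]=0x46, mem[0x0e]=0x46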